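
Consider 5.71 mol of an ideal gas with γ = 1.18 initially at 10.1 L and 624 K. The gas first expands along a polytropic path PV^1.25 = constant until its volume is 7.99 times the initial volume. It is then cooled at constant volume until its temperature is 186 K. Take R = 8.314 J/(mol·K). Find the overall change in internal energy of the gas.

P₁ = nRT₁/V₁ = 5.71×8.314×624/10.1 = 2930 kPa.
Step 1 — Polytropic n=1.25: T₂ = T₁(V₁/V₂)^(n−1) = 624×(0.125)^0.25 = 371 K; P₂ = P₁(V₁/V₂)^n = 218 kPa.
W = (P₁V₁−P₂V₂)/(n−1) = (2930×10.1−218×80.7)/0.25 = 48000 J.
ΔU = nCvΔT = 5.71×46.2×(371−624) = -66700 J.
Q = ΔU + W = -18700 J.
State after step 1: P = 218 kPa, V = 80.7 L, T = 371 K.
Step 2 — Isochoric: V stays 80.7 L; P/T = const ⇒ T₂ = 186 K, P₂ = 109 kPa.
W = 0 (no volume change).
ΔU = nCvΔT = 5.71×46.2×(186−371) = -48800 J.
Q = ΔU = -48800 J.
Net over both steps: W = 48000 J, Q = -67500 J, ΔU = -116000 J.

-116000 J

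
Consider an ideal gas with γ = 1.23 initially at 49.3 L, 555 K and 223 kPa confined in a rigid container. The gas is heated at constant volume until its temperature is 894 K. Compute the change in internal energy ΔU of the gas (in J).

29200 J

n = P₁V₁/(RT₁) = 223×49.3/(8.314×555) = 2.38 mol.
Isochoric: V stays 49.3 L; P/T = const ⇒ T₂ = 894 K, P₂ = 359 kPa.
For an ideal gas ΔU = nCvΔT with Cv = R/(γ−1) = 36.1 J/(mol·K).
ΔU = 2.38×36.1×(894−555) = 29200 J.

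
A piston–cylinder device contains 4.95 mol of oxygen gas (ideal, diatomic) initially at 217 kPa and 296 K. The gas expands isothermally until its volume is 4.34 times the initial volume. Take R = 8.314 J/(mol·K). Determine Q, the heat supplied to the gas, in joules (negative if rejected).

17900 J

V₁ = nRT₁/P₁ = 4.95×8.314×296/217 = 56.1 L.
Isothermal: T stays 296 K; PV = const ⇒ V₂ = 244 L, P₂ = 50.0 kPa.
ΔU = 0 (ideal gas, T constant).
W = nRT ln(V₂/V₁) = 4.95×8.314×296×ln(4.34) = 17900 J.
Q = ΔU + W = 17900 J.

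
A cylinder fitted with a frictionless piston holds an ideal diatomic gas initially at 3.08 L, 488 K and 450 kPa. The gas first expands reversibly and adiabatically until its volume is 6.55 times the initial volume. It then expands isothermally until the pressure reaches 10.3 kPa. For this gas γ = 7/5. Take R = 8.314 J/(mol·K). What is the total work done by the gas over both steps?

n = P₁V₁/(RT₁) = 450×3.08/(8.314×488) = 0.342 mol.
Step 1 — Adiabatic: TV^(γ−1) = const ⇒ T₂ = 488×(0.153)^0.400 = 230 K; PV^γ = const ⇒ P₂ = 32.4 kPa.
ΔU = nCvΔT = 0.342×20.8×(230−488) = -1830 J.
Q = 0 for an adiabatic process, so W = −ΔU = 1830 J.
State after step 1: P = 32.4 kPa, V = 20.2 L, T = 230 K.
Step 2 — Isothermal: T stays 230 K; PV = const ⇒ V₂ = 63.4 L, P₂ = 10.3 kPa.
ΔU = 0 (ideal gas, T constant).
W = nRT ln(V₂/V₁) = 0.342×8.314×230×ln(3.15) = 749 J.
Q = ΔU + W = 749 J.
Net over both steps: W = 2580 J, Q = 749 J, ΔU = -1830 J.

2580 J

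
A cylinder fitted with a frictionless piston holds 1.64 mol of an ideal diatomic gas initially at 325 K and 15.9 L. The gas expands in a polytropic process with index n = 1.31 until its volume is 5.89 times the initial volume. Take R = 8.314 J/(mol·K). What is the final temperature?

P₁ = nRT₁/V₁ = 1.64×8.314×325/15.9 = 279 kPa.
Polytropic n=1.31: T₂ = T₁(V₁/V₂)^(n−1) = 325×(0.170)^0.31 = 188 K; P₂ = P₁(V₁/V₂)^n = 27.3 kPa.

188 K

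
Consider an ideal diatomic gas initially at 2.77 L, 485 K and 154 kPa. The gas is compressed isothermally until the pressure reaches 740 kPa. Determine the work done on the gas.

n = P₁V₁/(RT₁) = 154×2.77/(8.314×485) = 0.106 mol.
Isothermal: T stays 485 K; PV = const ⇒ V₂ = 0.576 L, P₂ = 740 kPa.
W = nRT ln(V₂/V₁) = 0.106×8.314×485×ln(0.208) = -670 J.
Work done on the gas = −W_by = 670 J.

670 J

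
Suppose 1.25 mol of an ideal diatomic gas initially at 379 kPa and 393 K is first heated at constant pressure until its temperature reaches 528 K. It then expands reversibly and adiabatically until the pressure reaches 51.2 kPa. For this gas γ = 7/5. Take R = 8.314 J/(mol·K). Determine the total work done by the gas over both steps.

V₁ = nRT₁/P₁ = 1.25×8.314×393/379 = 10.8 L.
Step 1 — Isobaric: P stays 379 kPa; V/T = const ⇒ T₂ = 528 K, V₂ = 14.5 L.
W = PΔV = 379×(14.5−10.8) kPa·L = 1400 J.
ΔU = nCvΔT = 1.25×20.8×(528−393) = 3510 J.
Q = ΔU + W = nCpΔT = 4910 J.
State after step 1: P = 379 kPa, V = 14.5 L, T = 528 K.
Step 2 — Adiabatic: T₂/T₁ = (P₂/P₁)^((γ−1)/γ) ⇒ T₂ = 528×(0.135)^0.286 = 298 K; V₂ = 60.5 L.
ΔU = nCvΔT = 1.25×20.8×(298−528) = -5980 J.
Q = 0 for an adiabatic process, so W = −ΔU = 5980 J.
Net over both steps: W = 7380 J, Q = 4910 J, ΔU = -2470 J.

7380 J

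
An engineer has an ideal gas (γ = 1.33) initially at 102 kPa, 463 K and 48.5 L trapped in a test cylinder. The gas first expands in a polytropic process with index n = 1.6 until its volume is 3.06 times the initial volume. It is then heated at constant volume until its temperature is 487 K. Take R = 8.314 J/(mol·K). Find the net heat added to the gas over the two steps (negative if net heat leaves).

n = P₁V₁/(RT₁) = 102×48.5/(8.314×463) = 1.29 mol.
Step 1 — Polytropic n=1.6: T₂ = T₁(V₁/V₂)^(n−1) = 463×(0.327)^0.60 = 237 K; P₂ = P₁(V₁/V₂)^n = 17.0 kPa.
W = (P₁V₁−P₂V₂)/(n−1) = (102×48.5−17.0×148)/0.60 = 4030 J.
ΔU = nCvΔT = 1.29×25.2×(237−463) = -7330 J.
Q = ΔU + W = -3300 J.
State after step 1: P = 17.0 kPa, V = 148 L, T = 237 K.
Step 2 — Isochoric: V stays 148 L; P/T = const ⇒ T₂ = 487 K, P₂ = 35.1 kPa.
W = 0 (no volume change).
ΔU = nCvΔT = 1.29×25.2×(487−237) = 8110 J.
Q = ΔU = 8110 J.
Net over both steps: W = 4030 J, Q = 4810 J, ΔU = 777 J.

4810 J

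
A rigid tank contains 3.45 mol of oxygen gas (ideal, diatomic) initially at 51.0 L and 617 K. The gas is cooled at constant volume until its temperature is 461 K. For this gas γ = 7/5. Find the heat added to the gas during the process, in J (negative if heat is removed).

-11200 J

P₁ = nRT₁/V₁ = 3.45×8.314×617/51.0 = 347 kPa.
Isochoric: V stays 51.0 L; P/T = const ⇒ T₂ = 461 K, P₂ = 259 kPa.
W = 0 (no volume change).
ΔU = nCvΔT = 3.45×20.8×(461−617) = -11200 J.
Q = ΔU = -11200 J.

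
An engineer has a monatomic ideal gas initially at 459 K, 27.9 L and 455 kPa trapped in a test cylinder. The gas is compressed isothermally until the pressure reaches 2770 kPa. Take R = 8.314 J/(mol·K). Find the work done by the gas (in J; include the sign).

n = P₁V₁/(RT₁) = 455×27.9/(8.314×459) = 3.33 mol.
Isothermal: T stays 459 K; PV = const ⇒ V₂ = 4.58 L, P₂ = 2770 kPa.
W = nRT ln(V₂/V₁) = 3.33×8.314×459×ln(0.164) = -22900 J.

-22900 J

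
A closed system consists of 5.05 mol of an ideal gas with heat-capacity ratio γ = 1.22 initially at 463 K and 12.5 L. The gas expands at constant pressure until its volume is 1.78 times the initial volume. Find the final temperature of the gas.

824 K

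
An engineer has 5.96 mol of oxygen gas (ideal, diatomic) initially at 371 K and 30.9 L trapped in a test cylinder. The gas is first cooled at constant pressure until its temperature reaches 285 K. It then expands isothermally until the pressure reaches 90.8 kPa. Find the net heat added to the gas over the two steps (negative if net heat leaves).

11600 J

P₁ = nRT₁/V₁ = 5.96×8.314×371/30.9 = 595 kPa.
Step 1 — Isobaric: P stays 595 kPa; V/T = const ⇒ T₂ = 285 K, V₂ = 23.7 L.
W = PΔV = 595×(23.7−30.9) kPa·L = -4260 J.
ΔU = nCvΔT = 5.96×20.8×(285−371) = -10700 J.
Q = ΔU + W = nCpΔT = -14900 J.
State after step 1: P = 595 kPa, V = 23.7 L, T = 285 K.
Step 2 — Isothermal: T stays 285 K; PV = const ⇒ V₂ = 156 L, P₂ = 90.8 kPa.
ΔU = 0 (ideal gas, T constant).
W = nRT ln(V₂/V₁) = 5.96×8.314×285×ln(6.55) = 26500 J.
Q = ΔU + W = 26500 J.
Net over both steps: W = 22300 J, Q = 11600 J, ΔU = -10700 J.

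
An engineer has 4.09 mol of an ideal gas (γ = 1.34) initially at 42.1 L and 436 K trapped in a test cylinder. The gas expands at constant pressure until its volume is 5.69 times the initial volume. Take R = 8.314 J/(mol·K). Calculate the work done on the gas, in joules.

-69500 J

P₁ = nRT₁/V₁ = 4.09×8.314×436/42.1 = 352 kPa.
Isobaric: P stays 352 kPa; V/T = const ⇒ T₂ = 2480 K, V₂ = 240 L.
W = PΔV = 352×(240−42.1) kPa·L = 69500 J.
Work done on the gas = −W_by = -69500 J.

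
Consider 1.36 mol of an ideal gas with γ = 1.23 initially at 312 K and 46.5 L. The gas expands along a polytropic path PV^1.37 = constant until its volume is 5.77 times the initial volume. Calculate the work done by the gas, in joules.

4550 J

P₁ = nRT₁/V₁ = 1.36×8.314×312/46.5 = 75.9 kPa.
Polytropic n=1.37: T₂ = T₁(V₁/V₂)^(n−1) = 312×(0.173)^0.37 = 163 K; P₂ = P₁(V₁/V₂)^n = 6.87 kPa.
W = (P₁V₁−P₂V₂)/(n−1) = (75.9×46.5−6.87×268)/0.37 = 4550 J.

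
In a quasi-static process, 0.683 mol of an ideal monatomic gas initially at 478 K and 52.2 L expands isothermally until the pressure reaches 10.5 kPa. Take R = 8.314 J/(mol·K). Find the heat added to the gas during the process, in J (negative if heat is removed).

4340 J

P₁ = nRT₁/V₁ = 0.683×8.314×478/52.2 = 52.0 kPa.
Isothermal: T stays 478 K; PV = const ⇒ V₂ = 259 L, P₂ = 10.5 kPa.
ΔU = 0 (ideal gas, T constant).
W = nRT ln(V₂/V₁) = 0.683×8.314×478×ln(4.95) = 4340 J.
Q = ΔU + W = 4340 J.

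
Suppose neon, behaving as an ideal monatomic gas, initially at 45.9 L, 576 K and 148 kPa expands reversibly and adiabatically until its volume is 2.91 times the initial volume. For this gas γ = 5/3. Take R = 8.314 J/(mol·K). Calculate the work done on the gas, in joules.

-5190 J

n = P₁V₁/(RT₁) = 148×45.9/(8.314×576) = 1.42 mol.
Adiabatic: TV^(γ−1) = const ⇒ T₂ = 576×(0.344)^0.667 = 283 K; PV^γ = const ⇒ P₂ = 25.0 kPa.
ΔU = nCvΔT = 1.42×12.5×(283−576) = -5190 J.
Q = 0 for an adiabatic process, so W = −ΔU = 5190 J.
Work done on the gas = −W_by = -5190 J.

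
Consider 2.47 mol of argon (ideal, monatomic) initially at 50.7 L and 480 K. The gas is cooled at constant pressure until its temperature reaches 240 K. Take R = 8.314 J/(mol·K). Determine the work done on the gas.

P₁ = nRT₁/V₁ = 2.47×8.314×480/50.7 = 194 kPa.
Isobaric: P stays 194 kPa; V/T = const ⇒ T₂ = 240 K, V₂ = 25.4 L.
W = PΔV = 194×(25.4−50.7) kPa·L = -4930 J.
Work done on the gas = −W_by = 4930 J.

4930 J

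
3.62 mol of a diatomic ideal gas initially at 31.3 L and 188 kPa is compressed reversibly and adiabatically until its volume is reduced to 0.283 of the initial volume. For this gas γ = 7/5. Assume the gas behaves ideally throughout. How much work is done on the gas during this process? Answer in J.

9660 J

T₁ = P₁V₁/(nR) = 188×31.3/(3.62×8.314) = 196 K.
Adiabatic: TV^(γ−1) = const ⇒ T₂ = 196×(3.53)^0.400 = 324 K; PV^γ = const ⇒ P₂ = 1100 kPa.
ΔU = nCvΔT = 3.62×20.8×(324−196) = 9660 J.
Q = 0 for an adiabatic process, so W = −ΔU = -9660 J.
Work done on the gas = −W_by = 9660 J.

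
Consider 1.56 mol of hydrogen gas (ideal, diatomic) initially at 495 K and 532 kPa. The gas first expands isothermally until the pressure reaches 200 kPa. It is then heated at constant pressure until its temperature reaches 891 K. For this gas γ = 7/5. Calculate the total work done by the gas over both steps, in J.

11400 J

V₁ = nRT₁/P₁ = 1.56×8.314×495/532 = 12.1 L.
Step 1 — Isothermal: T stays 495 K; PV = const ⇒ V₂ = 32.1 L, P₂ = 200 kPa.
ΔU = 0 (ideal gas, T constant).
W = nRT ln(V₂/V₁) = 1.56×8.314×495×ln(2.66) = 6280 J.
Q = ΔU + W = 6280 J.
State after step 1: P = 200 kPa, V = 32.1 L, T = 495 K.
Step 2 — Isobaric: P stays 200 kPa; V/T = const ⇒ T₂ = 891 K, V₂ = 57.8 L.
W = PΔV = 200×(57.8−32.1) kPa·L = 5140 J.
ΔU = nCvΔT = 1.56×20.8×(891−495) = 12800 J.
Q = ΔU + W = nCpΔT = 18000 J.
Net over both steps: W = 11400 J, Q = 24300 J, ΔU = 12800 J.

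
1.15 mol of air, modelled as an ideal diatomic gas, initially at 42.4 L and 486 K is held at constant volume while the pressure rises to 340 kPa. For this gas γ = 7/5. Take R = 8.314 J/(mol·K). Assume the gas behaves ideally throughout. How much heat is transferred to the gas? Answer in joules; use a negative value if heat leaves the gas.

P₁ = nRT₁/V₁ = 1.15×8.314×486/42.4 = 110 kPa.
Isochoric: V stays 42.4 L; P/T = const ⇒ T₂ = 1510 K, P₂ = 340 kPa.
W = 0 (no volume change).
ΔU = nCvΔT = 1.15×20.8×(1510−486) = 24400 J.
Q = ΔU = 24400 J.

24400 J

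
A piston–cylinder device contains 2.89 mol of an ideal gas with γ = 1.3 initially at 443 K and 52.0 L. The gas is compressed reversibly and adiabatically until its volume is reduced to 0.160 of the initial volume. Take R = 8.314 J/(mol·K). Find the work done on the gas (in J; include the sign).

P₁ = nRT₁/V₁ = 2.89×8.314×443/52.0 = 205 kPa.
Adiabatic: TV^(γ−1) = const ⇒ T₂ = 443×(6.25)^0.300 = 768 K; PV^γ = const ⇒ P₂ = 2220 kPa.
ΔU = nCvΔT = 2.89×27.7×(768−443) = 26000 J.
Q = 0 for an adiabatic process, so W = −ΔU = -26000 J.
Work done on the gas = −W_by = 26000 J.

26000 J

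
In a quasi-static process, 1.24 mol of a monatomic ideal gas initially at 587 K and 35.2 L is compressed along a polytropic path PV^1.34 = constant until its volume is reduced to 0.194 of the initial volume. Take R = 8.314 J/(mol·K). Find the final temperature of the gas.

P₁ = nRT₁/V₁ = 1.24×8.314×587/35.2 = 172 kPa.
Polytropic n=1.34: T₂ = T₁(V₁/V₂)^(n−1) = 587×(5.15)^0.34 = 1030 K; P₂ = P₁(V₁/V₂)^n = 1550 kPa.

1030 K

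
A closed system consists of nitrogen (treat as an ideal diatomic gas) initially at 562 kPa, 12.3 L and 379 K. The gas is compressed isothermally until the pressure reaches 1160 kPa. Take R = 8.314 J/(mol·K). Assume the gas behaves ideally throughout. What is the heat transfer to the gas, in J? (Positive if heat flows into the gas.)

-5010 J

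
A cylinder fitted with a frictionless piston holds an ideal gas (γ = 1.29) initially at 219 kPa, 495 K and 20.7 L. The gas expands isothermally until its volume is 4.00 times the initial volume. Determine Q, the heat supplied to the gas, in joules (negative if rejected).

6280 J

n = P₁V₁/(RT₁) = 219×20.7/(8.314×495) = 1.10 mol.
Isothermal: T stays 495 K; PV = const ⇒ V₂ = 82.8 L, P₂ = 54.8 kPa.
ΔU = 0 (ideal gas, T constant).
W = nRT ln(V₂/V₁) = 1.10×8.314×495×ln(4.00) = 6280 J.
Q = ΔU + W = 6280 J.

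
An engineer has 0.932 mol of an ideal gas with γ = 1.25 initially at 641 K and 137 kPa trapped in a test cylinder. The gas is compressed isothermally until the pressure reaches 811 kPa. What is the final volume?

6.12 L

V₁ = nRT₁/P₁ = 0.932×8.314×641/137 = 36.3 L.
Isothermal: T stays 641 K; PV = const ⇒ V₂ = 6.12 L, P₂ = 811 kPa.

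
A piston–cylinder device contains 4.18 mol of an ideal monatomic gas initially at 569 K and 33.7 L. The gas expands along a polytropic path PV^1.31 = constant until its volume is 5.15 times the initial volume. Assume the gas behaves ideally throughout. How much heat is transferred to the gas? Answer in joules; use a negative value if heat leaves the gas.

13600 J

P₁ = nRT₁/V₁ = 4.18×8.314×569/33.7 = 587 kPa.
Polytropic n=1.31: T₂ = T₁(V₁/V₂)^(n−1) = 569×(0.194)^0.31 = 342 K; P₂ = P₁(V₁/V₂)^n = 68.5 kPa.
W = (P₁V₁−P₂V₂)/(n−1) = (587×33.7−68.5×174)/0.31 = 25400 J.
ΔU = nCvΔT = 4.18×12.5×(342−569) = -11800 J.
Q = ΔU + W = 13600 J.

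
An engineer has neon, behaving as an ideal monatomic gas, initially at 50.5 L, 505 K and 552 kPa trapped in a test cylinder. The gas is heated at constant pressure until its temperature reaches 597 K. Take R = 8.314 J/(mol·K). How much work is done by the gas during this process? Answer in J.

n = P₁V₁/(RT₁) = 552×50.5/(8.314×505) = 6.64 mol.
Isobaric: P stays 552 kPa; V/T = const ⇒ T₂ = 597 K, V₂ = 59.7 L.
W = PΔV = 552×(59.7−50.5) kPa·L = 5080 J.

5080 J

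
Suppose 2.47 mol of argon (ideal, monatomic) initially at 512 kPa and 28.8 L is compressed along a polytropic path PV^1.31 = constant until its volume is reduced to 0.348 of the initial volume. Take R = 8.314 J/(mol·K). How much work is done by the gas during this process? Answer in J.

T₁ = P₁V₁/(nR) = 512×28.8/(2.47×8.314) = 718 K.
Polytropic n=1.31: T₂ = T₁(V₁/V₂)^(n−1) = 718×(2.87)^0.31 = 996 K; P₂ = P₁(V₁/V₂)^n = 2040 kPa.
W = (P₁V₁−P₂V₂)/(n−1) = (512×28.8−2040×10.0)/0.31 = -18400 J.

-18400 J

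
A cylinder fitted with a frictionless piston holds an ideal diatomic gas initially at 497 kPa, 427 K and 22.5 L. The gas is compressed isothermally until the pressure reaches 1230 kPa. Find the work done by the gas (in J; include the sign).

-10100 J

n = P₁V₁/(RT₁) = 497×22.5/(8.314×427) = 3.15 mol.
Isothermal: T stays 427 K; PV = const ⇒ V₂ = 9.09 L, P₂ = 1230 kPa.
W = nRT ln(V₂/V₁) = 3.15×8.314×427×ln(0.404) = -10100 J.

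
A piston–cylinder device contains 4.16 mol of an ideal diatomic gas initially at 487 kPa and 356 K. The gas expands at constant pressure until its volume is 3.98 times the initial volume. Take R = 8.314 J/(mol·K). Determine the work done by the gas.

36700 J

V₁ = nRT₁/P₁ = 4.16×8.314×356/487 = 25.3 L.
Isobaric: P stays 487 kPa; V/T = const ⇒ T₂ = 1420 K, V₂ = 101 L.
W = PΔV = 487×(101−25.3) kPa·L = 36700 J.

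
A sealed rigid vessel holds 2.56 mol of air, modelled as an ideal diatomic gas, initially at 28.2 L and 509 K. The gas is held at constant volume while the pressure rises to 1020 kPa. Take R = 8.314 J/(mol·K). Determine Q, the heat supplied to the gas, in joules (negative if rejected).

P₁ = nRT₁/V₁ = 2.56×8.314×509/28.2 = 384 kPa.
Isochoric: V stays 28.2 L; P/T = const ⇒ T₂ = 1350 K, P₂ = 1020 kPa.
W = 0 (no volume change).
ΔU = nCvΔT = 2.56×20.8×(1350−509) = 44800 J.
Q = ΔU = 44800 J.

44800 J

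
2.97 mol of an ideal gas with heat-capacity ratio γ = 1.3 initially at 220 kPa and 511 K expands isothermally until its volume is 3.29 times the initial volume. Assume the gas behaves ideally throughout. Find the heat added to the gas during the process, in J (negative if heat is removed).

V₁ = nRT₁/P₁ = 2.97×8.314×511/220 = 57.4 L.
Isothermal: T stays 511 K; PV = const ⇒ V₂ = 189 L, P₂ = 66.9 kPa.
ΔU = 0 (ideal gas, T constant).
W = nRT ln(V₂/V₁) = 2.97×8.314×511×ln(3.29) = 15000 J.
Q = ΔU + W = 15000 J.

15000 J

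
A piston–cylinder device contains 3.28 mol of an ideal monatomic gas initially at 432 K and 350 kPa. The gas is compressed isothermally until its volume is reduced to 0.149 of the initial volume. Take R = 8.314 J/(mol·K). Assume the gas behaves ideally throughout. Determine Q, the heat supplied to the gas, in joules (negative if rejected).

V₁ = nRT₁/P₁ = 3.28×8.314×432/350 = 33.7 L.
Isothermal: T stays 432 K; PV = const ⇒ V₂ = 5.02 L, P₂ = 2350 kPa.
ΔU = 0 (ideal gas, T constant).
W = nRT ln(V₂/V₁) = 3.28×8.314×432×ln(0.149) = -22400 J.
Q = ΔU + W = -22400 J.

-22400 J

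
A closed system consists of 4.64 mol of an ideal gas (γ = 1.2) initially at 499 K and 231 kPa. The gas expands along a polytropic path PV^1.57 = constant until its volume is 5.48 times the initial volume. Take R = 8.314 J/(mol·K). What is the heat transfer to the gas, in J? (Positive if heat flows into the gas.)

V₁ = nRT₁/P₁ = 4.64×8.314×499/231 = 83.3 L.
Polytropic n=1.57: T₂ = T₁(V₁/V₂)^(n−1) = 499×(0.182)^0.57 = 189 K; P₂ = P₁(V₁/V₂)^n = 16.0 kPa.
W = (P₁V₁−P₂V₂)/(n−1) = (231×83.3−16.0×457)/0.57 = 21000 J.
ΔU = nCvΔT = 4.64×41.6×(189−499) = -59700 J.
Q = ΔU + W = -38800 J.

-38800 J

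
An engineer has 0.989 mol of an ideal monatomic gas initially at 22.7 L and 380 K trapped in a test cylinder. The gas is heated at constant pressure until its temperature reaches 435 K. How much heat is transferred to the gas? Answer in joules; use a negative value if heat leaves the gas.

1130 J

P₁ = nRT₁/V₁ = 0.989×8.314×380/22.7 = 138 kPa.
Isobaric: P stays 138 kPa; V/T = const ⇒ T₂ = 435 K, V₂ = 26.0 L.
W = PΔV = 138×(26.0−22.7) kPa·L = 452 J.
ΔU = nCvΔT = 0.989×12.5×(435−380) = 678 J.
Q = ΔU + W = nCpΔT = 1130 J.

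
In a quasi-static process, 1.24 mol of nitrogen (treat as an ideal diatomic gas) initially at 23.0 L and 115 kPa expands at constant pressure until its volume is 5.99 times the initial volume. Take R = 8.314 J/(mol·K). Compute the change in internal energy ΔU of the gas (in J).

T₁ = P₁V₁/(nR) = 115×23.0/(1.24×8.314) = 257 K.
Isobaric: P stays 115 kPa; V/T = const ⇒ T₂ = 1540 K, V₂ = 138 L.
For an ideal gas ΔU = nCvΔT with Cv = (5/2)R = 20.8 J/(mol·K).
ΔU = 1.24×20.8×(1540−257) = 33000 J.

33000 J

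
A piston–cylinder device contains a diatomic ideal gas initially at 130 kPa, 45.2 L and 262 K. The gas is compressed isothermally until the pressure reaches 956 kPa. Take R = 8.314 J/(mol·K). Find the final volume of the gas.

6.15 L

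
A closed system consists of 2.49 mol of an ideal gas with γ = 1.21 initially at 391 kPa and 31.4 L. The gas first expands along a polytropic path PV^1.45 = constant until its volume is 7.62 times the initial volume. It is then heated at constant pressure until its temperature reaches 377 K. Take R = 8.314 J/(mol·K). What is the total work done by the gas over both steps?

T₁ = P₁V₁/(nR) = 391×31.4/(2.49×8.314) = 593 K.
Step 1 — Polytropic n=1.45: T₂ = T₁(V₁/V₂)^(n−1) = 593×(0.131)^0.45 = 238 K; P₂ = P₁(V₁/V₂)^n = 20.6 kPa.
W = (P₁V₁−P₂V₂)/(n−1) = (391×31.4−20.6×239)/0.45 = 16300 J.
ΔU = nCvΔT = 2.49×39.6×(238−593) = -35000 J.
Q = ΔU + W = -18700 J.
State after step 1: P = 20.6 kPa, V = 239 L, T = 238 K.
Step 2 — Isobaric: P stays 20.6 kPa; V/T = const ⇒ T₂ = 377 K, V₂ = 379 L.
W = PΔV = 20.6×(379−239) kPa·L = 2880 J.
ΔU = nCvΔT = 2.49×39.6×(377−238) = 13700 J.
Q = ΔU + W = nCpΔT = 16600 J.
Net over both steps: W = 19200 J, Q = -2070 J, ΔU = -21300 J.

19200 J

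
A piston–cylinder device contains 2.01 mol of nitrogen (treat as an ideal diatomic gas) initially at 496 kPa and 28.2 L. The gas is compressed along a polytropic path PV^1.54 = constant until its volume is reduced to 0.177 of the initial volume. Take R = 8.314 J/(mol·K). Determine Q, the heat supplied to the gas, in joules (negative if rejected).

T₁ = P₁V₁/(nR) = 496×28.2/(2.01×8.314) = 837 K.
Polytropic n=1.54: T₂ = T₁(V₁/V₂)^(n−1) = 837×(5.65)^0.54 = 2130 K; P₂ = P₁(V₁/V₂)^n = 7140 kPa.
W = (P₁V₁−P₂V₂)/(n−1) = (496×28.2−7140×4.99)/0.54 = -40100 J.
ΔU = nCvΔT = 2.01×20.8×(2130−837) = 54100 J.
Q = ΔU + W = 14000 J.

14000 J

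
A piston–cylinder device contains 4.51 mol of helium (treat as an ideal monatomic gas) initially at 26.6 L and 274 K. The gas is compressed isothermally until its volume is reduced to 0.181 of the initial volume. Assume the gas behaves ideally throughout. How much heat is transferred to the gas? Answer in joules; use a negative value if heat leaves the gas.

-17600 J

P₁ = nRT₁/V₁ = 4.51×8.314×274/26.6 = 386 kPa.
Isothermal: T stays 274 K; PV = const ⇒ V₂ = 4.81 L, P₂ = 2130 kPa.
ΔU = 0 (ideal gas, T constant).
W = nRT ln(V₂/V₁) = 4.51×8.314×274×ln(0.181) = -17600 J.
Q = ΔU + W = -17600 J.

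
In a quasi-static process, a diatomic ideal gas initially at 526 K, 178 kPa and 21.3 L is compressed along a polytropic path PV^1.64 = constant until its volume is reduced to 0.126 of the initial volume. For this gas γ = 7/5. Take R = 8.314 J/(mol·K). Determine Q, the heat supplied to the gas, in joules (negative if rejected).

9830 J

n = P₁V₁/(RT₁) = 178×21.3/(8.314×526) = 0.867 mol.
Polytropic n=1.64: T₂ = T₁(V₁/V₂)^(n−1) = 526×(7.94)^0.64 = 1980 K; P₂ = P₁(V₁/V₂)^n = 5320 kPa.
W = (P₁V₁−P₂V₂)/(n−1) = (178×21.3−5320×2.68)/0.64 = -16400 J.
ΔU = nCvΔT = 0.867×20.8×(1980−526) = 26200 J.
Q = ΔU + W = 9830 J.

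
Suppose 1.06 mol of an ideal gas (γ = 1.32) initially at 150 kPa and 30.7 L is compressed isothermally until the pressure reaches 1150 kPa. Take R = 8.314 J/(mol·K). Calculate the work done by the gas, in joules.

-9380 J

T₁ = P₁V₁/(nR) = 150×30.7/(1.06×8.314) = 523 K.
Isothermal: T stays 523 K; PV = const ⇒ V₂ = 4.00 L, P₂ = 1150 kPa.
W = nRT ln(V₂/V₁) = 1.06×8.314×523×ln(0.130) = -9380 J.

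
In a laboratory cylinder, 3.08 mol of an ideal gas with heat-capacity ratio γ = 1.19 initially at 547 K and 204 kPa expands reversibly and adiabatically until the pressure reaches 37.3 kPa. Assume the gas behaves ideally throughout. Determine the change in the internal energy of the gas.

V₁ = nRT₁/P₁ = 3.08×8.314×547/204 = 68.7 L.
Adiabatic: T₂/T₁ = (P₂/P₁)^((γ−1)/γ) ⇒ T₂ = 547×(0.183)^0.160 = 417 K; V₂ = 286 L.
For an ideal gas ΔU = nCvΔT with Cv = R/(γ−1) = 43.8 J/(mol·K).
ΔU = 3.08×43.8×(417−547) = -17500 J.

-17500 J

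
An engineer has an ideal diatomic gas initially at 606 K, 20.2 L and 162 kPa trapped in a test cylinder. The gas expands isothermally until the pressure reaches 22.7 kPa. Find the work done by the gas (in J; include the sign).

n = P₁V₁/(RT₁) = 162×20.2/(8.314×606) = 0.650 mol.
Isothermal: T stays 606 K; PV = const ⇒ V₂ = 144 L, P₂ = 22.7 kPa.
W = nRT ln(V₂/V₁) = 0.650×8.314×606×ln(7.14) = 6430 J.

6430 J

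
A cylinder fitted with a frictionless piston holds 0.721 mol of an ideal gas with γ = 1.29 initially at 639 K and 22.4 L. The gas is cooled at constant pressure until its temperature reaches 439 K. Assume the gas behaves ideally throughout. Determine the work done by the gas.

-1200 J

P₁ = nRT₁/V₁ = 0.721×8.314×639/22.4 = 171 kPa.
Isobaric: P stays 171 kPa; V/T = const ⇒ T₂ = 439 K, V₂ = 15.4 L.
W = PΔV = 171×(15.4−22.4) kPa·L = -1200 J.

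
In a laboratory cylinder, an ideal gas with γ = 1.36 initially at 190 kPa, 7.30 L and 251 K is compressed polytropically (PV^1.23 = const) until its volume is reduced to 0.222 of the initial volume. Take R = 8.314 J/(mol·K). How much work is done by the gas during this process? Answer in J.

-2490 J

n = P₁V₁/(RT₁) = 190×7.30/(8.314×251) = 0.665 mol.
Polytropic n=1.23: T₂ = T₁(V₁/V₂)^(n−1) = 251×(4.50)^0.23 = 355 K; P₂ = P₁(V₁/V₂)^n = 1210 kPa.
W = (P₁V₁−P₂V₂)/(n−1) = (190×7.30−1210×1.62)/0.23 = -2490 J.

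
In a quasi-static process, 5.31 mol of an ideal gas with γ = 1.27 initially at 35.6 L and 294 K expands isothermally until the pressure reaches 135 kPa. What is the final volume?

P₁ = nRT₁/V₁ = 5.31×8.314×294/35.6 = 365 kPa.
Isothermal: T stays 294 K; PV = const ⇒ V₂ = 96.1 L, P₂ = 135 kPa.

96.1 L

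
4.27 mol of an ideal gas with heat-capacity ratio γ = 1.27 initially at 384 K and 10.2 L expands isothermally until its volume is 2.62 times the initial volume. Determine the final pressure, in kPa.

P₁ = nRT₁/V₁ = 4.27×8.314×384/10.2 = 1340 kPa.
Isothermal: T stays 384 K; PV = const ⇒ V₂ = 26.7 L, P₂ = 510 kPa.

510 kPa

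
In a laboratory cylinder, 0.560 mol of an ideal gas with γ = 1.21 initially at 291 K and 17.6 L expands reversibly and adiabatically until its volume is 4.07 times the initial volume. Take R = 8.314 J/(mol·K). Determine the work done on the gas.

-1650 J

P₁ = nRT₁/V₁ = 0.560×8.314×291/17.6 = 77.0 kPa.
Adiabatic: TV^(γ−1) = const ⇒ T₂ = 291×(0.246)^0.210 = 217 K; PV^γ = const ⇒ P₂ = 14.1 kPa.
ΔU = nCvΔT = 0.560×39.6×(217−291) = -1650 J.
Q = 0 for an adiabatic process, so W = −ΔU = 1650 J.
Work done on the gas = −W_by = -1650 J.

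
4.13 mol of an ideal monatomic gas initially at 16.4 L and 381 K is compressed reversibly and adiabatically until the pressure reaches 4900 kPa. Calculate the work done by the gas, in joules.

P₁ = nRT₁/V₁ = 4.13×8.314×381/16.4 = 798 kPa.
Adiabatic: T₂/T₁ = (P₂/P₁)^((γ−1)/γ) ⇒ T₂ = 381×(6.14)^0.400 = 788 K; V₂ = 5.52 L.
ΔU = nCvΔT = 4.13×12.5×(788−381) = 20900 J.
Q = 0 for an adiabatic process, so W = −ΔU = -20900 J.

-20900 J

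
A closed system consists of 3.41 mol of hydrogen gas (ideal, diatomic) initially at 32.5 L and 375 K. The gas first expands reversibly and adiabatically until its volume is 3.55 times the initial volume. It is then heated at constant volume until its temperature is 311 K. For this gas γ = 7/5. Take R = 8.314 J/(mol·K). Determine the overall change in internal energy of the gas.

P₁ = nRT₁/V₁ = 3.41×8.314×375/32.5 = 327 kPa.
Step 1 — Adiabatic: TV^(γ−1) = const ⇒ T₂ = 375×(0.282)^0.400 = 226 K; PV^γ = const ⇒ P₂ = 55.5 kPa.
ΔU = nCvΔT = 3.41×20.8×(226−375) = -10600 J.
Q = 0 for an adiabatic process, so W = −ΔU = 10600 J.
State after step 1: P = 55.5 kPa, V = 115 L, T = 226 K.
Step 2 — Isochoric: V stays 115 L; P/T = const ⇒ T₂ = 311 K, P₂ = 76.4 kPa.
W = 0 (no volume change).
ΔU = nCvΔT = 3.41×20.8×(311−226) = 6030 J.
Q = ΔU = 6030 J.
Net over both steps: W = 10600 J, Q = 6030 J, ΔU = -4540 J.

-4540 J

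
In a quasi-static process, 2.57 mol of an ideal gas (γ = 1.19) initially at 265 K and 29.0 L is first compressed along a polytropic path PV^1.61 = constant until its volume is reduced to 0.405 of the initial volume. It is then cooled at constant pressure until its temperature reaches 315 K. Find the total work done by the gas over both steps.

P₁ = nRT₁/V₁ = 2.57×8.314×265/29.0 = 195 kPa.
Step 1 — Polytropic n=1.61: T₂ = T₁(V₁/V₂)^(n−1) = 265×(2.47)^0.61 = 460 K; P₂ = P₁(V₁/V₂)^n = 837 kPa.
W = (P₁V₁−P₂V₂)/(n−1) = (195×29.0−837×11.7)/0.61 = -6830 J.
ΔU = nCvΔT = 2.57×43.8×(460−265) = 21900 J.
Q = ΔU + W = 15100 J.
State after step 1: P = 837 kPa, V = 11.7 L, T = 460 K.
Step 2 — Isobaric: P stays 837 kPa; V/T = const ⇒ T₂ = 315 K, V₂ = 8.04 L.
W = PΔV = 837×(8.04−11.7) kPa·L = -3100 J.
ΔU = nCvΔT = 2.57×43.8×(315−460) = -16300 J.
Q = ΔU + W = nCpΔT = -19400 J.
Net over both steps: W = -9930 J, Q = -4300 J, ΔU = 5620 J.

-9930 J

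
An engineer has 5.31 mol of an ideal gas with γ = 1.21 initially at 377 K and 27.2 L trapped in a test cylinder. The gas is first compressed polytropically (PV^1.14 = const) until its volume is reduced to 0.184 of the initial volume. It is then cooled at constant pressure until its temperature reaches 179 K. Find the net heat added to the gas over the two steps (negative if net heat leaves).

-86600 J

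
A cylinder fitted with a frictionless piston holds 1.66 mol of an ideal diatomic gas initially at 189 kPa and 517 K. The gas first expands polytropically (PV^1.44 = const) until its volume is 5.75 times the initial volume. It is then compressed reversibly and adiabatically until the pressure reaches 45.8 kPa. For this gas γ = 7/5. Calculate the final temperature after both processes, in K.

328 K

V₁ = nRT₁/P₁ = 1.66×8.314×517/189 = 37.8 L.
Step 1 — Polytropic n=1.44: T₂ = T₁(V₁/V₂)^(n−1) = 517×(0.174)^0.44 = 239 K; P₂ = P₁(V₁/V₂)^n = 15.2 kPa.
W = (P₁V₁−P₂V₂)/(n−1) = (189×37.8−15.2×217)/0.44 = 8710 J.
ΔU = nCvΔT = 1.66×20.8×(239−517) = -9580 J.
Q = ΔU + W = -871 J.
State after step 1: P = 15.2 kPa, V = 217 L, T = 239 K.
Step 2 — Adiabatic: T₂/T₁ = (P₂/P₁)^((γ−1)/γ) ⇒ T₂ = 239×(3.01)^0.286 = 328 K; V₂ = 98.8 L.
ΔU = nCvΔT = 1.66×20.8×(328−239) = 3060 J.
Q = 0 for an adiabatic process, so W = −ΔU = -3060 J.
Net over both steps: W = 5650 J, Q = -871 J, ΔU = -6520 J.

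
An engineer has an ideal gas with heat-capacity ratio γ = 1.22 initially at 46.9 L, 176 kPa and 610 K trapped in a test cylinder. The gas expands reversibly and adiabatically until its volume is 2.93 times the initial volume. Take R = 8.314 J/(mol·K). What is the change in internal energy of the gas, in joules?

n = P₁V₁/(RT₁) = 176×46.9/(8.314×610) = 1.63 mol.
Adiabatic: TV^(γ−1) = const ⇒ T₂ = 610×(0.341)^0.220 = 482 K; PV^γ = const ⇒ P₂ = 47.4 kPa.
For an ideal gas ΔU = nCvΔT with Cv = R/(γ−1) = 37.8 J/(mol·K).
ΔU = 1.63×37.8×(482−610) = -7900 J.

-7900 J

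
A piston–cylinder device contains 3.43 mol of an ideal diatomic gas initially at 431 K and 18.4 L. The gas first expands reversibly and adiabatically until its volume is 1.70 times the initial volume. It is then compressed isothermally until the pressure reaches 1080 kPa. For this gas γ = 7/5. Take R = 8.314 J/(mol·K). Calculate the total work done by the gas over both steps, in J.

P₁ = nRT₁/V₁ = 3.43×8.314×431/18.4 = 668 kPa.
Step 1 — Adiabatic: TV^(γ−1) = const ⇒ T₂ = 431×(0.588)^0.400 = 349 K; PV^γ = const ⇒ P₂ = 318 kPa.
ΔU = nCvΔT = 3.43×20.8×(349−431) = -5880 J.
Q = 0 for an adiabatic process, so W = −ΔU = 5880 J.
State after step 1: P = 318 kPa, V = 31.3 L, T = 349 K.
Step 2 — Isothermal: T stays 349 K; PV = const ⇒ V₂ = 9.20 L, P₂ = 1080 kPa.
ΔU = 0 (ideal gas, T constant).
W = nRT ln(V₂/V₁) = 3.43×8.314×349×ln(0.294) = -12200 J.
Q = ΔU + W = -12200 J.
Net over both steps: W = -6280 J, Q = -12200 J, ΔU = -5880 J.

-6280 J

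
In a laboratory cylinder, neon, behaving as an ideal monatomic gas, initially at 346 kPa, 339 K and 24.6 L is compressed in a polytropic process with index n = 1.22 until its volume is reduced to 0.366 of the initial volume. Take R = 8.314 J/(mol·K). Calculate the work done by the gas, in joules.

n = P₁V₁/(RT₁) = 346×24.6/(8.314×339) = 3.02 mol.
Polytropic n=1.22: T₂ = T₁(V₁/V₂)^(n−1) = 339×(2.73)^0.22 = 423 K; P₂ = P₁(V₁/V₂)^n = 1180 kPa.
W = (P₁V₁−P₂V₂)/(n−1) = (346×24.6−1180×9.00)/0.22 = -9570 J.

-9570 J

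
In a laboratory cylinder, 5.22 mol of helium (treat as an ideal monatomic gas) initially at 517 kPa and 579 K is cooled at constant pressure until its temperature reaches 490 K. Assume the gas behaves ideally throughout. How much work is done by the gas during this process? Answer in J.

V₁ = nRT₁/P₁ = 5.22×8.314×579/517 = 48.6 L.
Isobaric: P stays 517 kPa; V/T = const ⇒ T₂ = 490 K, V₂ = 41.1 L.
W = PΔV = 517×(41.1−48.6) kPa·L = -3860 J.

-3860 J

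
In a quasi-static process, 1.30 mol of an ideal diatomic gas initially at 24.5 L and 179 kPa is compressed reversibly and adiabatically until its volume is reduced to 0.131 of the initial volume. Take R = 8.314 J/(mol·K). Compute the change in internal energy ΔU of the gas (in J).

13800 J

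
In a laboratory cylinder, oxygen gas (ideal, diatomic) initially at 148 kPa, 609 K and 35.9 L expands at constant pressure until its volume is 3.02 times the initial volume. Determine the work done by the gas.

10700 J

n = P₁V₁/(RT₁) = 148×35.9/(8.314×609) = 1.05 mol.
Isobaric: P stays 148 kPa; V/T = const ⇒ T₂ = 1840 K, V₂ = 108 L.
W = PΔV = 148×(108−35.9) kPa·L = 10700 J.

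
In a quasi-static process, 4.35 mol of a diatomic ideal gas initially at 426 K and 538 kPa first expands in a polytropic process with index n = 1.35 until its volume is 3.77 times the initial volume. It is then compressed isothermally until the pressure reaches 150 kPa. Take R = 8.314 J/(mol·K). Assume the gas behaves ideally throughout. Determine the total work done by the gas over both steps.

V₁ = nRT₁/P₁ = 4.35×8.314×426/538 = 28.6 L.
Step 1 — Polytropic n=1.35: T₂ = T₁(V₁/V₂)^(n−1) = 426×(0.265)^0.35 = 268 K; P₂ = P₁(V₁/V₂)^n = 89.7 kPa.
W = (P₁V₁−P₂V₂)/(n−1) = (538×28.6−89.7×108)/0.35 = 16400 J.
ΔU = nCvΔT = 4.35×20.8×(268−426) = -14300 J.
Q = ΔU + W = 2040 J.
State after step 1: P = 89.7 kPa, V = 108 L, T = 268 K.
Step 2 — Isothermal: T stays 268 K; PV = const ⇒ V₂ = 64.6 L, P₂ = 150 kPa.
ΔU = 0 (ideal gas, T constant).
W = nRT ln(V₂/V₁) = 4.35×8.314×268×ln(0.598) = -4980 J.
Q = ΔU + W = -4980 J.
Net over both steps: W = 11400 J, Q = -2940 J, ΔU = -14300 J.

11400 J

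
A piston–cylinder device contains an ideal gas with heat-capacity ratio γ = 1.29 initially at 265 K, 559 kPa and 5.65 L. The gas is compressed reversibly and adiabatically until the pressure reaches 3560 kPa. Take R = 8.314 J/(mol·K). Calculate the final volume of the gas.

Adiabatic: T₂/T₁ = (P₂/P₁)^((γ−1)/γ) ⇒ T₂ = 265×(6.37)^0.225 = 402 K; V₂ = 1.35 L.

1.35 L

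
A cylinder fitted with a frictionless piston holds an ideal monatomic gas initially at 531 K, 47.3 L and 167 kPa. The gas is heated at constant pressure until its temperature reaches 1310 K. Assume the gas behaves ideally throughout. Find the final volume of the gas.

117 L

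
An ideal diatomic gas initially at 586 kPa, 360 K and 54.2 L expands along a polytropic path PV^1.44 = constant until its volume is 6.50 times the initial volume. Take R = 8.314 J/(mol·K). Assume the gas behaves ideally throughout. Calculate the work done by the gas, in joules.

n = P₁V₁/(RT₁) = 586×54.2/(8.314×360) = 10.6 mol.
Polytropic n=1.44: T₂ = T₁(V₁/V₂)^(n−1) = 360×(0.154)^0.44 = 158 K; P₂ = P₁(V₁/V₂)^n = 39.6 kPa.
W = (P₁V₁−P₂V₂)/(n−1) = (586×54.2−39.6×352)/0.44 = 40500 J.

40500 J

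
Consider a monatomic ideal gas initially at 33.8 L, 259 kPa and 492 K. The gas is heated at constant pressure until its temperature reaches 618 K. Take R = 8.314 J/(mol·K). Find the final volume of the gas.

Isobaric: P stays 259 kPa; V/T = const ⇒ T₂ = 618 K, V₂ = 42.5 L.

42.5 L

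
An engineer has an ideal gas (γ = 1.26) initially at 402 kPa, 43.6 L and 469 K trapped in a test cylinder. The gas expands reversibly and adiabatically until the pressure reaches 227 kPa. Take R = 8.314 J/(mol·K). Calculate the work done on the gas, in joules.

-7500 J

n = P₁V₁/(RT₁) = 402×43.6/(8.314×469) = 4.49 mol.
Adiabatic: T₂/T₁ = (P₂/P₁)^((γ−1)/γ) ⇒ T₂ = 469×(0.565)^0.206 = 417 K; V₂ = 68.6 L.
ΔU = nCvΔT = 4.49×32.0×(417−469) = -7500 J.
Q = 0 for an adiabatic process, so W = −ΔU = 7500 J.
Work done on the gas = −W_by = -7500 J.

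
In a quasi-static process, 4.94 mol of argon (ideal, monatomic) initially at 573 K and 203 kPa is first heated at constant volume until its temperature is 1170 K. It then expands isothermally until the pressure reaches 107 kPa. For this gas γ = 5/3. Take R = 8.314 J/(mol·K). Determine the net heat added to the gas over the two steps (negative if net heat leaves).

102000 J

V₁ = nRT₁/P₁ = 4.94×8.314×573/203 = 116 L.
Step 1 — Isochoric: V stays 116 L; P/T = const ⇒ T₂ = 1170 K, P₂ = 415 kPa.
W = 0 (no volume change).
ΔU = nCvΔT = 4.94×12.5×(1170−573) = 36800 J.
Q = ΔU = 36800 J.
State after step 1: P = 415 kPa, V = 116 L, T = 1170 K.
Step 2 — Isothermal: T stays 1170 K; PV = const ⇒ V₂ = 449 L, P₂ = 107 kPa.
ΔU = 0 (ideal gas, T constant).
W = nRT ln(V₂/V₁) = 4.94×8.314×1170×ln(3.87) = 65100 J.
Q = ΔU + W = 65100 J.
Net over both steps: W = 65100 J, Q = 102000 J, ΔU = 36800 J.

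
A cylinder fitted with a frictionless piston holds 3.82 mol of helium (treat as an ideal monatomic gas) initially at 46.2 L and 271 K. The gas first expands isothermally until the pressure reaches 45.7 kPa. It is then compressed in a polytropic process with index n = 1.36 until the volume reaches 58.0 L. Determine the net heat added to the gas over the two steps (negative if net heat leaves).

P₁ = nRT₁/V₁ = 3.82×8.314×271/46.2 = 186 kPa.
Step 1 — Isothermal: T stays 271 K; PV = const ⇒ V₂ = 188 L, P₂ = 45.7 kPa.
ΔU = 0 (ideal gas, T constant).
W = nRT ln(V₂/V₁) = 3.82×8.314×271×ln(4.08) = 12100 J.
Q = ΔU + W = 12100 J.
State after step 1: P = 45.7 kPa, V = 188 L, T = 271 K.
Step 2 — Polytropic n=1.36: T₂ = T₁(V₁/V₂)^(n−1) = 271×(3.25)^0.36 = 414 K; P₂ = P₁(V₁/V₂)^n = 227 kPa.
W = (P₁V₁−P₂V₂)/(n−1) = (45.7×188−227×58.0)/0.36 = -12600 J.
ΔU = nCvΔT = 3.82×12.5×(414−271) = 6820 J.
Q = ΔU + W = -5810 J.
Net over both steps: W = -530 J, Q = 6290 J, ΔU = 6820 J.

6290 J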